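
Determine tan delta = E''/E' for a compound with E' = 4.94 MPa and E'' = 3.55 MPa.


tan delta = E'' / E'
= 3.55 / 4.94
= 0.7186

tan delta = 0.7186


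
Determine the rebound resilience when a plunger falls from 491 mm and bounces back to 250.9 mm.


Resilience = h_rebound / h_drop * 100
= 250.9 / 491 * 100
= 51.1%

51.1%


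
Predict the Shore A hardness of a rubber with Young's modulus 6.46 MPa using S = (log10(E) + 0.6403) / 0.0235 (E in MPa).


log10(E) = 0.0235*S - 0.6403  =>  S = (log10(E) + 0.6403) / 0.0235
log10(6.46) = 0.810233
S = (0.810233 + 0.6403) / 0.0235 = 1.450533 / 0.0235
S = 61.7

Shore A = 61.7


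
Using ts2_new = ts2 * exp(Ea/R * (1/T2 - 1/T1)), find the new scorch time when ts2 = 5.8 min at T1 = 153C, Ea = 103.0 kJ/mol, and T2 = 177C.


Convert temperatures: T1 = 153 + 273.15 = 426.15 K, T2 = 177 + 273.15 = 450.15 K
ts2_new = 5.8 * exp(103000 / 8.314 * (1/450.15 - 1/426.15))
1/T2 - 1/T1 = -1.2511e-04
ts2_new = 1.23 min

1.23 min


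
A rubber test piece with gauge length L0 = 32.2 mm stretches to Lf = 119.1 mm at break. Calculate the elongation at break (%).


Elongation = (Lf - L0) / L0 * 100
= (119.1 - 32.2) / 32.2 * 100
= 86.9 / 32.2 * 100
= 269.9%

269.9%


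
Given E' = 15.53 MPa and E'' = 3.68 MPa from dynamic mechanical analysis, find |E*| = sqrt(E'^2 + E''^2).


|E*| = sqrt(E'^2 + E''^2)
= sqrt(15.53^2 + 3.68^2)
= sqrt(241.1809 + 13.5424)
= 15.96 MPa

15.96 MPa


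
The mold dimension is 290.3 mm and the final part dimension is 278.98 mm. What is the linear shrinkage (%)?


Shrinkage = (mold - part) / mold * 100
= (290.3 - 278.98) / 290.3 * 100
= 11.32 / 290.3 * 100
= 3.9%

3.9%


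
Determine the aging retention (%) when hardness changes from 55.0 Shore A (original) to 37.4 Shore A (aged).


Retention = aged / original * 100
= 37.4 / 55.0 * 100
= 68.0%

68.0%


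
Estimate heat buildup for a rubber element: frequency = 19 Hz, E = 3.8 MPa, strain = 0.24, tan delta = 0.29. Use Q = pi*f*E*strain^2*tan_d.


Q = pi * f * E * strain^2 * tan_d
= pi * 19 * 3.8 * 0.24^2 * 0.29
= pi * 19 * 3.8 * 0.0576 * 0.29
= 3.7889

Q = 3.7889


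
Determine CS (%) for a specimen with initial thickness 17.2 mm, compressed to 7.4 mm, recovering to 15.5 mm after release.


CS = (t0 - recovered) / (t0 - ts) * 100
= (17.2 - 15.5) / (17.2 - 7.4) * 100
= 1.7 / 9.8 * 100
= 17.3%

17.3%


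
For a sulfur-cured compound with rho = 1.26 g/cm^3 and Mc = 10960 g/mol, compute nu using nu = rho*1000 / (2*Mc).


nu = rho * 1000 / (2 * Mc)
nu = 1.26 * 1000 / (2 * 10960)
nu = 1260.0 / 21920
nu = 0.0575 mol/L

0.0575 mol/L


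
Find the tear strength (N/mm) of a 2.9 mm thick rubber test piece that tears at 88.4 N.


Tear strength = force / thickness
= 88.4 / 2.9
= 30.48 N/mm

30.48 N/mm


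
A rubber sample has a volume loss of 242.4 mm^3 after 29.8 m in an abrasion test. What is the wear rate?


Rate = volume_loss / distance
= 242.4 / 29.8
= 8.134 mm^3/m

8.134 mm^3/m


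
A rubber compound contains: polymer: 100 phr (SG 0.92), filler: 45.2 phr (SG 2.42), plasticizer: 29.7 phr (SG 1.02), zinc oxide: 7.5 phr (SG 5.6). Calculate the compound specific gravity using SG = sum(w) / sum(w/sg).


Sum of weights = 182.4
Volume contributions:
  polymer: 100/0.92 = 108.6957
  filler: 45.2/2.42 = 18.6777
  plasticizer: 29.7/1.02 = 29.1176
  zinc oxide: 7.5/5.6 = 1.3393
Sum of volumes = 157.8303
SG = 182.4 / 157.8303 = 1.156

SG = 1.156


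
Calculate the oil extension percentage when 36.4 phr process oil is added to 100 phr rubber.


Oil % = oil / (100 + oil) * 100
= 36.4 / (100 + 36.4) * 100
= 36.4 / 136.4 * 100
= 26.69%

26.69%


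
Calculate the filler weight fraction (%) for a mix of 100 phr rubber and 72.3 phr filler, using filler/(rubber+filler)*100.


Filler % = filler / (rubber + filler) * 100
= 72.3 / (100 + 72.3) * 100
= 72.3 / 172.3 * 100
= 41.96%

41.96%


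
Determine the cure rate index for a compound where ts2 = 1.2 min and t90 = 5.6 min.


CRI = 100 / (t90 - ts2)
= 100 / (5.6 - 1.2)
= 100 / 4.4
= 22.73 min^-1

22.73 min^-1


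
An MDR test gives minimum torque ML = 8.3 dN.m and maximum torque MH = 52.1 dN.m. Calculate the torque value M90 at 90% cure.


M90 = ML + 0.9 * (MH - ML)
M90 = 8.3 + 0.9 * (52.1 - 8.3)
M90 = 8.3 + 0.9 * 43.8
M90 = 47.72 dN.m

47.72 dN.m


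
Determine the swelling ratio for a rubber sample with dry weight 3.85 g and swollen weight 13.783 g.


Q = W_swollen / W_dry
Q = 13.783 / 3.85
Q = 3.58

Q = 3.58


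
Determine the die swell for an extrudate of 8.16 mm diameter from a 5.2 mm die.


Die swell ratio = D_extrudate / D_die
= 8.16 / 5.2
= 1.569

Die swell = 1.569


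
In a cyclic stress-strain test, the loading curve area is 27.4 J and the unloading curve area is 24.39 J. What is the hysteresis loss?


Hysteresis loss = loading - unloading
= 27.4 - 24.39
= 3.01 J

3.01 J


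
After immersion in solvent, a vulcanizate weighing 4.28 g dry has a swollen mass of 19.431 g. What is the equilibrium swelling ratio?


Q = W_swollen / W_dry
Q = 19.431 / 4.28
Q = 4.54

Q = 4.54


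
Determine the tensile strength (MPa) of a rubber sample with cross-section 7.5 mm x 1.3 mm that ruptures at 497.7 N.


Area = width * thickness = 7.5 * 1.3 = 9.75 mm^2
TS = force / area = 497.7 / 9.75 = 51.05 MPa

51.05 MPa


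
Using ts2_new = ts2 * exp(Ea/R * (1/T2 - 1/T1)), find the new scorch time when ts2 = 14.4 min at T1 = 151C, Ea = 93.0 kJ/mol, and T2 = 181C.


Convert temperatures: T1 = 151 + 273.15 = 424.15 K, T2 = 181 + 273.15 = 454.15 K
ts2_new = 14.4 * exp(93000 / 8.314 * (1/454.15 - 1/424.15))
1/T2 - 1/T1 = -1.5574e-04
ts2_new = 2.52 min

2.52 min


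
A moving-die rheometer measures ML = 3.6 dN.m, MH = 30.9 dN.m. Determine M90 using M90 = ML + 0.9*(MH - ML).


M90 = ML + 0.9 * (MH - ML)
M90 = 3.6 + 0.9 * (30.9 - 3.6)
M90 = 3.6 + 0.9 * 27.3
M90 = 28.17 dN.m

28.17 dN.m


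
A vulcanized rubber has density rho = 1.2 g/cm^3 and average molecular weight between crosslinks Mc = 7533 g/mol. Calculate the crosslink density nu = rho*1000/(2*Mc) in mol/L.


nu = rho * 1000 / (2 * Mc)
nu = 1.2 * 1000 / (2 * 7533)
nu = 1200.0 / 15066
nu = 0.0796 mol/L

0.0796 mol/L


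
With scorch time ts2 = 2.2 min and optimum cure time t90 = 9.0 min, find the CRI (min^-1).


CRI = 100 / (t90 - ts2)
= 100 / (9.0 - 2.2)
= 100 / 6.8
= 14.71 min^-1

14.71 min^-1


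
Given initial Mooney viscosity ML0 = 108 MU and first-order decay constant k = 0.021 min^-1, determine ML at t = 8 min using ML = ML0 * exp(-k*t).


ML = ML0 * exp(-k * t)
ML = 108 * exp(-0.021 * 8)
ML = 108 * 0.8454
ML = 91.3 MU

91.3 MU


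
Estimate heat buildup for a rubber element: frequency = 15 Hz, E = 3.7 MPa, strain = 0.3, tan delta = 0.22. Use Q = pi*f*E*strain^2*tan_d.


Q = pi * f * E * strain^2 * tan_d
= pi * 15 * 3.7 * 0.3^2 * 0.22
= pi * 15 * 3.7 * 0.0900 * 0.22
= 3.4523

Q = 3.4523


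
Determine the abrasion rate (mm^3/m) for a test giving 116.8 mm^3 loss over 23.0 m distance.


Rate = volume_loss / distance
= 116.8 / 23.0
= 5.078 mm^3/m

5.078 mm^3/m


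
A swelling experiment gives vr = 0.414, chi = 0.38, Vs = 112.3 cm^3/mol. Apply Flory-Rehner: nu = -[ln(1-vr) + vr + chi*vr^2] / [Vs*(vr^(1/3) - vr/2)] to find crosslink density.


ln(1 - vr) = ln(1 - 0.414) = -0.5344
Numerator = -((-0.5344) + 0.414 + 0.38 * 0.414^2) = 0.0553
Denominator = 112.3 * (0.414^(1/3) - 0.414/2) = 60.4515
nu = 0.0553 / 60.4515 = 9.1487e-04 mol/cm^3

9.1487e-04 mol/cm^3


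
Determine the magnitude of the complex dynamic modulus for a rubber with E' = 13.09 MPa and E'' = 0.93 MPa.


|E*| = sqrt(E'^2 + E''^2)
= sqrt(13.09^2 + 0.93^2)
= sqrt(171.3481 + 0.8649)
= 13.123 MPa

13.123 MPa


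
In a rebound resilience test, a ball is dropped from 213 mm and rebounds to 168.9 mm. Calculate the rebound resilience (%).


Resilience = h_rebound / h_drop * 100
= 168.9 / 213 * 100
= 79.3%

79.3%


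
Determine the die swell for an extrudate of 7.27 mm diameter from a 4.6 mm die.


Die swell ratio = D_extrudate / D_die
= 7.27 / 4.6
= 1.58

Die swell = 1.58


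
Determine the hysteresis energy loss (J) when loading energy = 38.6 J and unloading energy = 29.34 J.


Hysteresis loss = loading - unloading
= 38.6 - 29.34
= 9.26 J

9.26 J


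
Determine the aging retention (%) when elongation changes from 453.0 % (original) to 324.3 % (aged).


Retention = aged / original * 100
= 324.3 / 453.0 * 100
= 71.6%

71.6%


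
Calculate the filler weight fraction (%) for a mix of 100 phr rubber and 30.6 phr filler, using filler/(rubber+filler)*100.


Filler % = filler / (rubber + filler) * 100
= 30.6 / (100 + 30.6) * 100
= 30.6 / 130.6 * 100
= 23.43%

23.43%


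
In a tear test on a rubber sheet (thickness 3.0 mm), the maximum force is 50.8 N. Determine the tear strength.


Tear strength = force / thickness
= 50.8 / 3.0
= 16.93 N/mm

16.93 N/mm


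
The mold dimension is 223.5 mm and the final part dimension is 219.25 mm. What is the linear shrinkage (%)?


Shrinkage = (mold - part) / mold * 100
= (223.5 - 219.25) / 223.5 * 100
= 4.25 / 223.5 * 100
= 1.9%

1.9%


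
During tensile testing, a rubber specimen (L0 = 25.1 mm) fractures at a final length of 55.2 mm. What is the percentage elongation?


Elongation = (Lf - L0) / L0 * 100
= (55.2 - 25.1) / 25.1 * 100
= 30.1 / 25.1 * 100
= 119.9%

119.9%


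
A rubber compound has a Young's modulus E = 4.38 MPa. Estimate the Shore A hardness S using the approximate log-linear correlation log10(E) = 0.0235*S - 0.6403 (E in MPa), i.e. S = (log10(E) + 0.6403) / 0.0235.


log10(E) = 0.0235*S - 0.6403  =>  S = (log10(E) + 0.6403) / 0.0235
log10(4.38) = 0.641474
S = (0.641474 + 0.6403) / 0.0235 = 1.281774 / 0.0235
S = 54.5

Shore A = 54.5


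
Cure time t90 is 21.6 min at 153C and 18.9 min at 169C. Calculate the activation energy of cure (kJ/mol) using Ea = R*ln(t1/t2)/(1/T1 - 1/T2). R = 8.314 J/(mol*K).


T1 = 426.15 K, T2 = 442.15 K
1/T1 - 1/T2 = 8.4916e-05
ln(t1/t2) = ln(21.6/18.9) = 0.1335
Ea = 8.314 * 0.1335 / 8.4916e-05 = 13073.9114 J/mol
Ea = 13.07 kJ/mol

13.07 kJ/mol


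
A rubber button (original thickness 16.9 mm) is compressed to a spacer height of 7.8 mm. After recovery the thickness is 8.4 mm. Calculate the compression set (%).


CS = (t0 - recovered) / (t0 - ts) * 100
= (16.9 - 8.4) / (16.9 - 7.8) * 100
= 8.5 / 9.1 * 100
= 93.4%

93.4%


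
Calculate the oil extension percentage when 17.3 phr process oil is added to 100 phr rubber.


Oil % = oil / (100 + oil) * 100
= 17.3 / (100 + 17.3) * 100
= 17.3 / 117.3 * 100
= 14.75%

14.75%


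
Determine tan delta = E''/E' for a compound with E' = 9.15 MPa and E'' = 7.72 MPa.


tan delta = E'' / E'
= 7.72 / 9.15
= 0.8437

tan delta = 0.8437


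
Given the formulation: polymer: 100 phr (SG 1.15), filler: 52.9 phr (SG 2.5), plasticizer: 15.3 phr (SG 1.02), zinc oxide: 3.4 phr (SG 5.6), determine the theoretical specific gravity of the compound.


Sum of weights = 171.6
Volume contributions:
  polymer: 100/1.15 = 86.9565
  filler: 52.9/2.5 = 21.1600
  plasticizer: 15.3/1.02 = 15.0000
  zinc oxide: 3.4/5.6 = 0.6071
Sum of volumes = 123.7237
SG = 171.6 / 123.7237 = 1.387

SG = 1.387


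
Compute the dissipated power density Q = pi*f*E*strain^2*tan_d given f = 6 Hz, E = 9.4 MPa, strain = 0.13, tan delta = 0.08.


Q = pi * f * E * strain^2 * tan_d
= pi * 6 * 9.4 * 0.13^2 * 0.08
= pi * 6 * 9.4 * 0.0169 * 0.08
= 0.2396

Q = 0.2396


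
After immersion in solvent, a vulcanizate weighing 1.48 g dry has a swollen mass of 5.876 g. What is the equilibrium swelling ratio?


Q = W_swollen / W_dry
Q = 5.876 / 1.48
Q = 3.97

Q = 3.97


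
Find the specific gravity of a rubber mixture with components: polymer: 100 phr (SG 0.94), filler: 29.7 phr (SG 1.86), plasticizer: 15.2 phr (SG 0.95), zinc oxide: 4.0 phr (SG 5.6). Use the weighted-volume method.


Sum of weights = 148.9
Volume contributions:
  polymer: 100/0.94 = 106.3830
  filler: 29.7/1.86 = 15.9677
  plasticizer: 15.2/0.95 = 16.0000
  zinc oxide: 4.0/5.6 = 0.7143
Sum of volumes = 139.0650
SG = 148.9 / 139.0650 = 1.071

SG = 1.071


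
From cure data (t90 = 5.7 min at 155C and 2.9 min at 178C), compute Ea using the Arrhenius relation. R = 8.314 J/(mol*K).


T1 = 428.15 K, T2 = 451.15 K
1/T1 - 1/T2 = 1.1907e-04
ln(t1/t2) = ln(5.7/2.9) = 0.6758
Ea = 8.314 * 0.6758 / 1.1907e-04 = 47183.3360 J/mol
Ea = 47.18 kJ/mol

47.18 kJ/mol


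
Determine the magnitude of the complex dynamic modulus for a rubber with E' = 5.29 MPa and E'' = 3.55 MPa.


|E*| = sqrt(E'^2 + E''^2)
= sqrt(5.29^2 + 3.55^2)
= sqrt(27.9841 + 12.6025)
= 6.371 MPa

6.371 MPa


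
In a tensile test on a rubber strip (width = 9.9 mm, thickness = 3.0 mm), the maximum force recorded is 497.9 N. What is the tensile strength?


Area = width * thickness = 9.9 * 3.0 = 29.7 mm^2
TS = force / area = 497.9 / 29.7 = 16.76 MPa

16.76 MPa


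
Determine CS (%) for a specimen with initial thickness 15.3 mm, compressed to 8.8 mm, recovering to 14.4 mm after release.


CS = (t0 - recovered) / (t0 - ts) * 100
= (15.3 - 14.4) / (15.3 - 8.8) * 100
= 0.9 / 6.5 * 100
= 13.8%

13.8%


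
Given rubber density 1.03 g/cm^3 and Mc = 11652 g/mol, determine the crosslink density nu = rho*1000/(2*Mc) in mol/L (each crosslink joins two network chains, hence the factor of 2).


nu = rho * 1000 / (2 * Mc)
nu = 1.03 * 1000 / (2 * 11652)
nu = 1030.0 / 23304
nu = 0.0442 mol/L

0.0442 mol/L


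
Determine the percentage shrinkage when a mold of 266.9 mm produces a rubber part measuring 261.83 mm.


Shrinkage = (mold - part) / mold * 100
= (266.9 - 261.83) / 266.9 * 100
= 5.07 / 266.9 * 100
= 1.9%

1.9%


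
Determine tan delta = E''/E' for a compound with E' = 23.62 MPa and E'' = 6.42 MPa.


tan delta = E'' / E'
= 6.42 / 23.62
= 0.2718

tan delta = 0.2718


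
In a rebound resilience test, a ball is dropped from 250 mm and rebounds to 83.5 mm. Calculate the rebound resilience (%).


Resilience = h_rebound / h_drop * 100
= 83.5 / 250 * 100
= 33.4%

33.4%


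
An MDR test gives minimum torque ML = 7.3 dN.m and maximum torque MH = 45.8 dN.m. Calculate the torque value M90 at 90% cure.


M90 = ML + 0.9 * (MH - ML)
M90 = 7.3 + 0.9 * (45.8 - 7.3)
M90 = 7.3 + 0.9 * 38.5
M90 = 41.95 dN.m

41.95 dN.m


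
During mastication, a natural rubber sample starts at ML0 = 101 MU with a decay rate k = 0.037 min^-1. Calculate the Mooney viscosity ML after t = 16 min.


ML = ML0 * exp(-k * t)
ML = 101 * exp(-0.037 * 16)
ML = 101 * 0.5532
ML = 55.88 MU

55.88 MU


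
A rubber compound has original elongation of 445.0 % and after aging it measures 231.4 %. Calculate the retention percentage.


Retention = aged / original * 100
= 231.4 / 445.0 * 100
= 52.0%

52.0%


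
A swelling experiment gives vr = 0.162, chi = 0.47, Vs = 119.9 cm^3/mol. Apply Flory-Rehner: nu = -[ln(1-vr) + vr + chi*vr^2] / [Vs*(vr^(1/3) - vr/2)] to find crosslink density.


ln(1 - vr) = ln(1 - 0.162) = -0.1767
Numerator = -((-0.1767) + 0.162 + 0.47 * 0.162^2) = 0.0024
Denominator = 119.9 * (0.162^(1/3) - 0.162/2) = 55.6499
nu = 0.0024 / 55.6499 = 4.3172e-05 mol/cm^3

4.3172e-05 mol/cm^3


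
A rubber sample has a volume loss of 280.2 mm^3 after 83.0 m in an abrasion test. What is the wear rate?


Rate = volume_loss / distance
= 280.2 / 83.0
= 3.376 mm^3/m

3.376 mm^3/m


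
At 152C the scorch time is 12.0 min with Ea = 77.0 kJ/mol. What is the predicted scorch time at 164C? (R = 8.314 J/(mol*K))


Convert temperatures: T1 = 152 + 273.15 = 425.15 K, T2 = 164 + 273.15 = 437.15 K
ts2_new = 12.0 * exp(77000 / 8.314 * (1/437.15 - 1/425.15))
1/T2 - 1/T1 = -6.4567e-05
ts2_new = 6.6 min

6.6 min


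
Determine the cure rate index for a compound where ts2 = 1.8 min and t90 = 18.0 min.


CRI = 100 / (t90 - ts2)
= 100 / (18.0 - 1.8)
= 100 / 16.2
= 6.17 min^-1

6.17 min^-1


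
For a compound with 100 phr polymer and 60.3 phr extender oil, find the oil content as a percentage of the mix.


Oil % = oil / (100 + oil) * 100
= 60.3 / (100 + 60.3) * 100
= 60.3 / 160.3 * 100
= 37.62%

37.62%


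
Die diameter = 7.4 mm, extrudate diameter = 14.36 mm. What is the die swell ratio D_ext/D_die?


Die swell ratio = D_extrudate / D_die
= 14.36 / 7.4
= 1.941

Die swell = 1.941


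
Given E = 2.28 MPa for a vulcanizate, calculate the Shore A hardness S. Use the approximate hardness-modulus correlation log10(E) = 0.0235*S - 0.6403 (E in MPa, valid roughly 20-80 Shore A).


log10(E) = 0.0235*S - 0.6403  =>  S = (log10(E) + 0.6403) / 0.0235
log10(2.28) = 0.357935
S = (0.357935 + 0.6403) / 0.0235 = 0.998235 / 0.0235
S = 42.5

Shore A = 42.5


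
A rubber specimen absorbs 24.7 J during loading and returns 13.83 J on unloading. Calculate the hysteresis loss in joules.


Hysteresis loss = loading - unloading
= 24.7 - 13.83
= 10.87 J

10.87 J


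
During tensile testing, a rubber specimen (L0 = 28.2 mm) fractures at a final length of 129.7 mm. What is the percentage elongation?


Elongation = (Lf - L0) / L0 * 100
= (129.7 - 28.2) / 28.2 * 100
= 101.5 / 28.2 * 100
= 359.9%

359.9%


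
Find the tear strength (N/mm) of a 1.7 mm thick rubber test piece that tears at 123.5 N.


Tear strength = force / thickness
= 123.5 / 1.7
= 72.65 N/mm

72.65 N/mm


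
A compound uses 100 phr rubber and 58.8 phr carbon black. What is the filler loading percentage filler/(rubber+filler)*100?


Filler % = filler / (rubber + filler) * 100
= 58.8 / (100 + 58.8) * 100
= 58.8 / 158.8 * 100
= 37.03%

37.03%


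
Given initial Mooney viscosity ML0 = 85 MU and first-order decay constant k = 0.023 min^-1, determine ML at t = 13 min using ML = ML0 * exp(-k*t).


ML = ML0 * exp(-k * t)
ML = 85 * exp(-0.023 * 13)
ML = 85 * 0.7416
ML = 63.03 MU

63.03 MU


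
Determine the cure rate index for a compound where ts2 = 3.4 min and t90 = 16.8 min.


CRI = 100 / (t90 - ts2)
= 100 / (16.8 - 3.4)
= 100 / 13.4
= 7.46 min^-1

7.46 min^-1


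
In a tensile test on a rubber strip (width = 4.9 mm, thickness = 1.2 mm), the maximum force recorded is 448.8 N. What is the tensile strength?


Area = width * thickness = 4.9 * 1.2 = 5.88 mm^2
TS = force / area = 448.8 / 5.88 = 76.33 MPa

76.33 MPa


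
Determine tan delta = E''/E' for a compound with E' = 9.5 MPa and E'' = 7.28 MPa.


tan delta = E'' / E'
= 7.28 / 9.5
= 0.7663

tan delta = 0.7663


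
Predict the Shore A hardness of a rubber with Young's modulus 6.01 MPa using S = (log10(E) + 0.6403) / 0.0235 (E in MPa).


log10(E) = 0.0235*S - 0.6403  =>  S = (log10(E) + 0.6403) / 0.0235
log10(6.01) = 0.778874
S = (0.778874 + 0.6403) / 0.0235 = 1.419174 / 0.0235
S = 60.4

Shore A = 60.4


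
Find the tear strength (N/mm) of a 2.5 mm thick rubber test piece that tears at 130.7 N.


Tear strength = force / thickness
= 130.7 / 2.5
= 52.28 N/mm

52.28 N/mm


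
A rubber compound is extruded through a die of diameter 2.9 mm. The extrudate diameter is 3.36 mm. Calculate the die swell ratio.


Die swell ratio = D_extrudate / D_die
= 3.36 / 2.9
= 1.159

Die swell = 1.159


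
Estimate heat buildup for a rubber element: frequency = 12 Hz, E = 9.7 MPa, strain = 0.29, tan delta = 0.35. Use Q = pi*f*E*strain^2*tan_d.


Q = pi * f * E * strain^2 * tan_d
= pi * 12 * 9.7 * 0.29^2 * 0.35
= pi * 12 * 9.7 * 0.0841 * 0.35
= 10.7638

Q = 10.7638


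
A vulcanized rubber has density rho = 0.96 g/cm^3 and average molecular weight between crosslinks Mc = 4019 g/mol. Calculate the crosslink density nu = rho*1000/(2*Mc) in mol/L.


nu = rho * 1000 / (2 * Mc)
nu = 0.96 * 1000 / (2 * 4019)
nu = 960.0 / 8038
nu = 0.1194 mol/L

0.1194 mol/L


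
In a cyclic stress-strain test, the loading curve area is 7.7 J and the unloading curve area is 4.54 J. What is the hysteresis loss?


Hysteresis loss = loading - unloading
= 7.7 - 4.54
= 3.16 J

3.16 J


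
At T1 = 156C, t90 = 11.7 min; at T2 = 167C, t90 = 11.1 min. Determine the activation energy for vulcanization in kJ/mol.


T1 = 429.15 K, T2 = 440.15 K
1/T1 - 1/T2 = 5.8235e-05
ln(t1/t2) = ln(11.7/11.1) = 0.0526
Ea = 8.314 * 0.0526 / 5.8235e-05 = 7515.7762 J/mol
Ea = 7.52 kJ/mol

7.52 kJ/mol


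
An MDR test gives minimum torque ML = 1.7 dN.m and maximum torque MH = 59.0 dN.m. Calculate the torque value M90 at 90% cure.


M90 = ML + 0.9 * (MH - ML)
M90 = 1.7 + 0.9 * (59.0 - 1.7)
M90 = 1.7 + 0.9 * 57.3
M90 = 53.27 dN.m

53.27 dN.m


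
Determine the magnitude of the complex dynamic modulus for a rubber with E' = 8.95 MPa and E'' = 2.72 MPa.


|E*| = sqrt(E'^2 + E''^2)
= sqrt(8.95^2 + 2.72^2)
= sqrt(80.1025 + 7.3984)
= 9.354 MPa

9.354 MPa


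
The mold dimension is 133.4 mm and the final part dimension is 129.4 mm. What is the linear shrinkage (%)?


Shrinkage = (mold - part) / mold * 100
= (133.4 - 129.4) / 133.4 * 100
= 4.0 / 133.4 * 100
= 3.0%

3.0%


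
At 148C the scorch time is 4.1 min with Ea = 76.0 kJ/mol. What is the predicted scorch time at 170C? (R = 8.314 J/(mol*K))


Convert temperatures: T1 = 148 + 273.15 = 421.15 K, T2 = 170 + 273.15 = 443.15 K
ts2_new = 4.1 * exp(76000 / 8.314 * (1/443.15 - 1/421.15))
1/T2 - 1/T1 = -1.1788e-04
ts2_new = 1.4 min

1.4 min


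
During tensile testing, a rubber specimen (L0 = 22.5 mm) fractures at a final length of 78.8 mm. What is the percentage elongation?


Elongation = (Lf - L0) / L0 * 100
= (78.8 - 22.5) / 22.5 * 100
= 56.3 / 22.5 * 100
= 250.2%

250.2%


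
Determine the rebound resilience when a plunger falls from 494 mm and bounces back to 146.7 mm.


Resilience = h_rebound / h_drop * 100
= 146.7 / 494 * 100
= 29.7%

29.7%


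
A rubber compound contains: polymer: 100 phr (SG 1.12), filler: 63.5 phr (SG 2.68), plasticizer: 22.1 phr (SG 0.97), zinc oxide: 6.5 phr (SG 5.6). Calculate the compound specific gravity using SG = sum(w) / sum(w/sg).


Sum of weights = 192.1
Volume contributions:
  polymer: 100/1.12 = 89.2857
  filler: 63.5/2.68 = 23.6940
  plasticizer: 22.1/0.97 = 22.7835
  zinc oxide: 6.5/5.6 = 1.1607
Sum of volumes = 136.9240
SG = 192.1 / 136.9240 = 1.403

SG = 1.403


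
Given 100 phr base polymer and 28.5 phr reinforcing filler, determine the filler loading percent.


Filler % = filler / (rubber + filler) * 100
= 28.5 / (100 + 28.5) * 100
= 28.5 / 128.5 * 100
= 22.18%

22.18%


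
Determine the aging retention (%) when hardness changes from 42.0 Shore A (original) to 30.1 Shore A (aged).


Retention = aged / original * 100
= 30.1 / 42.0 * 100
= 71.7%

71.7%


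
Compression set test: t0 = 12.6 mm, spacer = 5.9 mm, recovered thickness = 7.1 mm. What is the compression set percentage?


CS = (t0 - recovered) / (t0 - ts) * 100
= (12.6 - 7.1) / (12.6 - 5.9) * 100
= 5.5 / 6.7 * 100
= 82.1%

82.1%


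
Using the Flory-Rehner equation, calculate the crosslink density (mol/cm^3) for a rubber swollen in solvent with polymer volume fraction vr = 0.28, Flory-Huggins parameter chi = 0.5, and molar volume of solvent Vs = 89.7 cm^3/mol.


ln(1 - vr) = ln(1 - 0.28) = -0.3285
Numerator = -((-0.3285) + 0.28 + 0.5 * 0.28^2) = 0.0093
Denominator = 89.7 * (0.28^(1/3) - 0.28/2) = 46.1249
nu = 0.0093 / 46.1249 = 2.0171e-04 mol/cm^3

2.0171e-04 mol/cm^3


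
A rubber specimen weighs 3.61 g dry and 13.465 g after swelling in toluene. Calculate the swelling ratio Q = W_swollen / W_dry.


Q = W_swollen / W_dry
Q = 13.465 / 3.61
Q = 3.73

Q = 3.73


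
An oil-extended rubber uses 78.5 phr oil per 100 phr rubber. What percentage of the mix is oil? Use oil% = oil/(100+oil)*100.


Oil % = oil / (100 + oil) * 100
= 78.5 / (100 + 78.5) * 100
= 78.5 / 178.5 * 100
= 43.98%

43.98%


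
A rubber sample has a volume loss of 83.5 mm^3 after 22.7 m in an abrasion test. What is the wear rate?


Rate = volume_loss / distance
= 83.5 / 22.7
= 3.678 mm^3/m

3.678 mm^3/m


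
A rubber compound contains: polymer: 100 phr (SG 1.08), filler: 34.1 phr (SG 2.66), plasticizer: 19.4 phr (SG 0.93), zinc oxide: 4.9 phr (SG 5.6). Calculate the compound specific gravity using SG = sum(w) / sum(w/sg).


Sum of weights = 158.4
Volume contributions:
  polymer: 100/1.08 = 92.5926
  filler: 34.1/2.66 = 12.8195
  plasticizer: 19.4/0.93 = 20.8602
  zinc oxide: 4.9/5.6 = 0.8750
Sum of volumes = 127.1474
SG = 158.4 / 127.1474 = 1.246

SG = 1.246


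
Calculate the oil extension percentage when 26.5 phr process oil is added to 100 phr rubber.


Oil % = oil / (100 + oil) * 100
= 26.5 / (100 + 26.5) * 100
= 26.5 / 126.5 * 100
= 20.95%

20.95%


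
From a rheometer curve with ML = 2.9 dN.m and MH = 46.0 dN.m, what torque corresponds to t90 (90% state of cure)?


M90 = ML + 0.9 * (MH - ML)
M90 = 2.9 + 0.9 * (46.0 - 2.9)
M90 = 2.9 + 0.9 * 43.1
M90 = 41.69 dN.m

41.69 dN.m


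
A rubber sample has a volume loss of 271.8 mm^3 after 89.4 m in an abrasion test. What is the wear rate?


Rate = volume_loss / distance
= 271.8 / 89.4
= 3.04 mm^3/m

3.04 mm^3/m


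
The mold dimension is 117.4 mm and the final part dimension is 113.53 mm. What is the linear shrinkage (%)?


Shrinkage = (mold - part) / mold * 100
= (117.4 - 113.53) / 117.4 * 100
= 3.87 / 117.4 * 100
= 3.3%

3.3%


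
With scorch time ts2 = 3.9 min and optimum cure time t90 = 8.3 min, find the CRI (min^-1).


CRI = 100 / (t90 - ts2)
= 100 / (8.3 - 3.9)
= 100 / 4.4
= 22.73 min^-1

22.73 min^-1


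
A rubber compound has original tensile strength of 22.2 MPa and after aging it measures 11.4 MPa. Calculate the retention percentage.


Retention = aged / original * 100
= 11.4 / 22.2 * 100
= 51.4%

51.4%


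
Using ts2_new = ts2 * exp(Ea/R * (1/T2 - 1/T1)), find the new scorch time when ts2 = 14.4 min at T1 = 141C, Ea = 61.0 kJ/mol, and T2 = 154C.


Convert temperatures: T1 = 141 + 273.15 = 414.15 K, T2 = 154 + 273.15 = 427.15 K
ts2_new = 14.4 * exp(61000 / 8.314 * (1/427.15 - 1/414.15))
1/T2 - 1/T1 = -7.3486e-05
ts2_new = 8.4 min

8.4 min


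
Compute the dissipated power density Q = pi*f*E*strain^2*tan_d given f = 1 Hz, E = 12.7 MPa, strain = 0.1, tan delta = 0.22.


Q = pi * f * E * strain^2 * tan_d
= pi * 1 * 12.7 * 0.1^2 * 0.22
= pi * 1 * 12.7 * 0.0100 * 0.22
= 0.0878

Q = 0.0878


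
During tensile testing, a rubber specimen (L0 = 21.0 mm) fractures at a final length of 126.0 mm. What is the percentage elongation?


Elongation = (Lf - L0) / L0 * 100
= (126.0 - 21.0) / 21.0 * 100
= 105.0 / 21.0 * 100
= 500.0%

500.0%


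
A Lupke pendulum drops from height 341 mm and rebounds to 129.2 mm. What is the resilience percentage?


Resilience = h_rebound / h_drop * 100
= 129.2 / 341 * 100
= 37.9%

37.9%


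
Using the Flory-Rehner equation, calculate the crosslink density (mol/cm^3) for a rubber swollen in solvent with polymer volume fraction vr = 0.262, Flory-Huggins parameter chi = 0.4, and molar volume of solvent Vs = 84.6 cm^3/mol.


ln(1 - vr) = ln(1 - 0.262) = -0.3038
Numerator = -((-0.3038) + 0.262 + 0.4 * 0.262^2) = 0.0144
Denominator = 84.6 * (0.262^(1/3) - 0.262/2) = 43.0515
nu = 0.0144 / 43.0515 = 3.3341e-04 mol/cm^3

3.3341e-04 mol/cm^3


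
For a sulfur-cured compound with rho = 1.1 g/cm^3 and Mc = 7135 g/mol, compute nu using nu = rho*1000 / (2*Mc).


nu = rho * 1000 / (2 * Mc)
nu = 1.1 * 1000 / (2 * 7135)
nu = 1100.0 / 14270
nu = 0.0771 mol/L

0.0771 mol/L


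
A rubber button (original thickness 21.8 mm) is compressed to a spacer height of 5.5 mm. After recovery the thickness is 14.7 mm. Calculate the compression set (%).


CS = (t0 - recovered) / (t0 - ts) * 100
= (21.8 - 14.7) / (21.8 - 5.5) * 100
= 7.1 / 16.3 * 100
= 43.6%

43.6%


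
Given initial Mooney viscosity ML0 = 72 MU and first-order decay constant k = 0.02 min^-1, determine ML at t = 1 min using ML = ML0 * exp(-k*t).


ML = ML0 * exp(-k * t)
ML = 72 * exp(-0.02 * 1)
ML = 72 * 0.9802
ML = 70.57 MU

70.57 MU


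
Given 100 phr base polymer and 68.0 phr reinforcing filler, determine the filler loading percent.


Filler % = filler / (rubber + filler) * 100
= 68.0 / (100 + 68.0) * 100
= 68.0 / 168.0 * 100
= 40.48%

40.48%


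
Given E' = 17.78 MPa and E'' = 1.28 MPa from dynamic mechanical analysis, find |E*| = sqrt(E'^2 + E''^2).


|E*| = sqrt(E'^2 + E''^2)
= sqrt(17.78^2 + 1.28^2)
= sqrt(316.1284 + 1.6384)
= 17.826 MPa

17.826 MPa


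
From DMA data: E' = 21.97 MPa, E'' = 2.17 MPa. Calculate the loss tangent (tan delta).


tan delta = E'' / E'
= 2.17 / 21.97
= 0.0988

tan delta = 0.0988


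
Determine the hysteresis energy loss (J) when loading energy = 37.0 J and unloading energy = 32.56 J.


Hysteresis loss = loading - unloading
= 37.0 - 32.56
= 4.44 J

4.44 J


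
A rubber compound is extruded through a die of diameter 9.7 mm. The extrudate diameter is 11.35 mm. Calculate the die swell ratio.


Die swell ratio = D_extrudate / D_die
= 11.35 / 9.7
= 1.17

Die swell = 1.17


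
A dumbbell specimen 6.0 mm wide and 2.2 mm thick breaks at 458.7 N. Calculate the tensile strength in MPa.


Area = width * thickness = 6.0 * 2.2 = 13.2 mm^2
TS = force / area = 458.7 / 13.2 = 34.75 MPa

34.75 MPa


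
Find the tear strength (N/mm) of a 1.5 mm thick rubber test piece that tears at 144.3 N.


Tear strength = force / thickness
= 144.3 / 1.5
= 96.2 N/mm

96.2 N/mm


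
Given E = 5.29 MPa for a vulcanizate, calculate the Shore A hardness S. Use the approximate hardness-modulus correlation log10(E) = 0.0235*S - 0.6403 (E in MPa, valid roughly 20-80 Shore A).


log10(E) = 0.0235*S - 0.6403  =>  S = (log10(E) + 0.6403) / 0.0235
log10(5.29) = 0.723456
S = (0.723456 + 0.6403) / 0.0235 = 1.363756 / 0.0235
S = 58.0

Shore A = 58.0


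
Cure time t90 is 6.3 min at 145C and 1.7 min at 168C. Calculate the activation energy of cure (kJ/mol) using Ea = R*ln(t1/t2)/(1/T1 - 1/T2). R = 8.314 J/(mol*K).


T1 = 418.15 K, T2 = 441.15 K
1/T1 - 1/T2 = 1.2468e-04
ln(t1/t2) = ln(6.3/1.7) = 1.3099
Ea = 8.314 * 1.3099 / 1.2468e-04 = 87346.5589 J/mol
Ea = 87.35 kJ/mol

87.35 kJ/mol


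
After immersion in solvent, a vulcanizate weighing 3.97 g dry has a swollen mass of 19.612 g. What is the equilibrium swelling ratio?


Q = W_swollen / W_dry
Q = 19.612 / 3.97
Q = 4.94

Q = 4.94


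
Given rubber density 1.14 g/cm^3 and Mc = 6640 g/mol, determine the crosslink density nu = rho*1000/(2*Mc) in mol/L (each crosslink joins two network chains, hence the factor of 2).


nu = rho * 1000 / (2 * Mc)
nu = 1.14 * 1000 / (2 * 6640)
nu = 1140.0 / 13280
nu = 0.0858 mol/L

0.0858 mol/L


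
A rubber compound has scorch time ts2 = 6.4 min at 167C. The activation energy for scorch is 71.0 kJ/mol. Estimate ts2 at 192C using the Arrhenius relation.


Convert temperatures: T1 = 167 + 273.15 = 440.15 K, T2 = 192 + 273.15 = 465.15 K
ts2_new = 6.4 * exp(71000 / 8.314 * (1/465.15 - 1/440.15))
1/T2 - 1/T1 = -1.2211e-04
ts2_new = 2.26 min

2.26 min


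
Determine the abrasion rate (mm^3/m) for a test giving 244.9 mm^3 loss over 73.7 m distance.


Rate = volume_loss / distance
= 244.9 / 73.7
= 3.323 mm^3/m

3.323 mm^3/m


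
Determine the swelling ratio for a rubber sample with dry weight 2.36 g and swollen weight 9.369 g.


Q = W_swollen / W_dry
Q = 9.369 / 2.36
Q = 3.97

Q = 3.97


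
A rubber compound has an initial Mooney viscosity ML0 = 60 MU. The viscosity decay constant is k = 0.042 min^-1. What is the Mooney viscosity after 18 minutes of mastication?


ML = ML0 * exp(-k * t)
ML = 60 * exp(-0.042 * 18)
ML = 60 * 0.4695
ML = 28.17 MU

28.17 MU


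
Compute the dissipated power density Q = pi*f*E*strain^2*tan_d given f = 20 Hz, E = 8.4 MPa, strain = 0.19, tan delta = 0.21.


Q = pi * f * E * strain^2 * tan_d
= pi * 20 * 8.4 * 0.19^2 * 0.21
= pi * 20 * 8.4 * 0.0361 * 0.21
= 4.0012

Q = 4.0012


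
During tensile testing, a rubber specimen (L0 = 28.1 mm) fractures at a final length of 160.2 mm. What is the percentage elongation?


Elongation = (Lf - L0) / L0 * 100
= (160.2 - 28.1) / 28.1 * 100
= 132.1 / 28.1 * 100
= 470.1%

470.1%


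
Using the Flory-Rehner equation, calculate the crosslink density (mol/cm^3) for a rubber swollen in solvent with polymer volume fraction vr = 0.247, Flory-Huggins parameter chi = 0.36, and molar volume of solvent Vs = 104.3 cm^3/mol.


ln(1 - vr) = ln(1 - 0.247) = -0.2837
Numerator = -((-0.2837) + 0.247 + 0.36 * 0.247^2) = 0.0147
Denominator = 104.3 * (0.247^(1/3) - 0.247/2) = 52.5600
nu = 0.0147 / 52.5600 = 2.8019e-04 mol/cm^3

2.8019e-04 mol/cm^3


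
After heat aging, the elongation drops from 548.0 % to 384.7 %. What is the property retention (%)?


Retention = aged / original * 100
= 384.7 / 548.0 * 100
= 70.2%

70.2%


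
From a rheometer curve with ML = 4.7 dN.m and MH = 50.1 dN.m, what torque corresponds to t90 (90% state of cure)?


M90 = ML + 0.9 * (MH - ML)
M90 = 4.7 + 0.9 * (50.1 - 4.7)
M90 = 4.7 + 0.9 * 45.4
M90 = 45.56 dN.m

45.56 dN.m


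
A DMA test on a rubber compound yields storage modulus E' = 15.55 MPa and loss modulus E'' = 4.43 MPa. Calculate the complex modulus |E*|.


|E*| = sqrt(E'^2 + E''^2)
= sqrt(15.55^2 + 4.43^2)
= sqrt(241.8025 + 19.6249)
= 16.169 MPa

16.169 MPa


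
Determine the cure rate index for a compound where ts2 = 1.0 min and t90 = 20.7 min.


CRI = 100 / (t90 - ts2)
= 100 / (20.7 - 1.0)
= 100 / 19.7
= 5.08 min^-1

5.08 min^-1


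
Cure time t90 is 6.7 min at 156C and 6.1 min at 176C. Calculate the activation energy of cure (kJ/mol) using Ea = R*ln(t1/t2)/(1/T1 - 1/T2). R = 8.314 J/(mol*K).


T1 = 429.15 K, T2 = 449.15 K
1/T1 - 1/T2 = 1.0376e-04
ln(t1/t2) = ln(6.7/6.1) = 0.0938
Ea = 8.314 * 0.0938 / 1.0376e-04 = 7517.4442 J/mol
Ea = 7.52 kJ/mol

7.52 kJ/mol


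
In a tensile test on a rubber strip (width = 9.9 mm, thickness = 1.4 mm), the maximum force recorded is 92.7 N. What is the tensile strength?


Area = width * thickness = 9.9 * 1.4 = 13.86 mm^2
TS = force / area = 92.7 / 13.86 = 6.69 MPa

6.69 MPa


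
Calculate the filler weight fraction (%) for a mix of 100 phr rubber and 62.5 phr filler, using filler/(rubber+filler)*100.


Filler % = filler / (rubber + filler) * 100
= 62.5 / (100 + 62.5) * 100
= 62.5 / 162.5 * 100
= 38.46%

38.46%


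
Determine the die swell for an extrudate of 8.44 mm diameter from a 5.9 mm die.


Die swell ratio = D_extrudate / D_die
= 8.44 / 5.9
= 1.431

Die swell = 1.431


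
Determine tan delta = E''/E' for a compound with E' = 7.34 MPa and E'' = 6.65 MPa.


tan delta = E'' / E'
= 6.65 / 7.34
= 0.906

tan delta = 0.906


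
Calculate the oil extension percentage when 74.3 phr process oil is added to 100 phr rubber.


Oil % = oil / (100 + oil) * 100
= 74.3 / (100 + 74.3) * 100
= 74.3 / 174.3 * 100
= 42.63%

42.63%


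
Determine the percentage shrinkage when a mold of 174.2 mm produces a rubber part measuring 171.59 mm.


Shrinkage = (mold - part) / mold * 100
= (174.2 - 171.59) / 174.2 * 100
= 2.61 / 174.2 * 100
= 1.5%

1.5%


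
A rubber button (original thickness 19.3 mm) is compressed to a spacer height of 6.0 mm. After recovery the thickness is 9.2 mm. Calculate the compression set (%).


CS = (t0 - recovered) / (t0 - ts) * 100
= (19.3 - 9.2) / (19.3 - 6.0) * 100
= 10.1 / 13.3 * 100
= 75.9%

75.9%


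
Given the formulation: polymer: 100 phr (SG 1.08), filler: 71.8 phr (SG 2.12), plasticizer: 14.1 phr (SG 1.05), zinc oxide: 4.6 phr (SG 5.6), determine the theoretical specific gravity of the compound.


Sum of weights = 190.5
Volume contributions:
  polymer: 100/1.08 = 92.5926
  filler: 71.8/2.12 = 33.8679
  plasticizer: 14.1/1.05 = 13.4286
  zinc oxide: 4.6/5.6 = 0.8214
Sum of volumes = 140.7105
SG = 190.5 / 140.7105 = 1.354

SG = 1.354


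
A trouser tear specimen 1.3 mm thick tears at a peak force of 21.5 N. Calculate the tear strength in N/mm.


Tear strength = force / thickness
= 21.5 / 1.3
= 16.54 N/mm

16.54 N/mm


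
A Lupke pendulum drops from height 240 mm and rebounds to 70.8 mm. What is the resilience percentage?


Resilience = h_rebound / h_drop * 100
= 70.8 / 240 * 100
= 29.5%

29.5%


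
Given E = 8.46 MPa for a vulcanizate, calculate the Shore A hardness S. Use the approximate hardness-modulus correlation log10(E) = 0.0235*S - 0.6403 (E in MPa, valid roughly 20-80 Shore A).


log10(E) = 0.0235*S - 0.6403  =>  S = (log10(E) + 0.6403) / 0.0235
log10(8.46) = 0.927370
S = (0.927370 + 0.6403) / 0.0235 = 1.567670 / 0.0235
S = 66.7

Shore A = 66.7


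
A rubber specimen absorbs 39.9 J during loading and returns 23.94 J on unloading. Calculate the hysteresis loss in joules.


Hysteresis loss = loading - unloading
= 39.9 - 23.94
= 15.96 J

15.96 J


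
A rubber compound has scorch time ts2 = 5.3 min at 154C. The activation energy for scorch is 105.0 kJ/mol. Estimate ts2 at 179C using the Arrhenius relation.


Convert temperatures: T1 = 154 + 273.15 = 427.15 K, T2 = 179 + 273.15 = 452.15 K
ts2_new = 5.3 * exp(105000 / 8.314 * (1/452.15 - 1/427.15))
1/T2 - 1/T1 = -1.2944e-04
ts2_new = 1.03 min

1.03 min


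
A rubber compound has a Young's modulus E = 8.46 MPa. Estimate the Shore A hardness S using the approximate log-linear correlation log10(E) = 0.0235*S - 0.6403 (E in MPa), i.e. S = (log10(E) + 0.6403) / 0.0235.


log10(E) = 0.0235*S - 0.6403  =>  S = (log10(E) + 0.6403) / 0.0235
log10(8.46) = 0.927370
S = (0.927370 + 0.6403) / 0.0235 = 1.567670 / 0.0235
S = 66.7

Shore A = 66.7


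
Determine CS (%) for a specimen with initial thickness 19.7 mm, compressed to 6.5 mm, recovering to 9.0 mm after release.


CS = (t0 - recovered) / (t0 - ts) * 100
= (19.7 - 9.0) / (19.7 - 6.5) * 100
= 10.7 / 13.2 * 100
= 81.1%

81.1%


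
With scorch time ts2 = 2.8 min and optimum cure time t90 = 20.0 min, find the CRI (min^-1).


CRI = 100 / (t90 - ts2)
= 100 / (20.0 - 2.8)
= 100 / 17.2
= 5.81 min^-1

5.81 min^-1


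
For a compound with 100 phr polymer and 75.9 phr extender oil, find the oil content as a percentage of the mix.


Oil % = oil / (100 + oil) * 100
= 75.9 / (100 + 75.9) * 100
= 75.9 / 175.9 * 100
= 43.15%

43.15%


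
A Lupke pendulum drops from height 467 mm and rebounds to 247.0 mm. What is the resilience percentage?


Resilience = h_rebound / h_drop * 100
= 247.0 / 467 * 100
= 52.9%

52.9%


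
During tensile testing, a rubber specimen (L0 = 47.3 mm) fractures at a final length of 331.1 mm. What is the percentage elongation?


Elongation = (Lf - L0) / L0 * 100
= (331.1 - 47.3) / 47.3 * 100
= 283.8 / 47.3 * 100
= 600.0%

600.0%


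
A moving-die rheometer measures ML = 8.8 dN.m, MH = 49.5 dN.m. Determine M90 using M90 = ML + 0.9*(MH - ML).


M90 = ML + 0.9 * (MH - ML)
M90 = 8.8 + 0.9 * (49.5 - 8.8)
M90 = 8.8 + 0.9 * 40.7
M90 = 45.43 dN.m

45.43 dN.m


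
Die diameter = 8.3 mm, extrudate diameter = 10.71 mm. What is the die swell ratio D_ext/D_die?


Die swell ratio = D_extrudate / D_die
= 10.71 / 8.3
= 1.29

Die swell = 1.29


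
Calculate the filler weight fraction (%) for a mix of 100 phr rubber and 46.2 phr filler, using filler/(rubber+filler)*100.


Filler % = filler / (rubber + filler) * 100
= 46.2 / (100 + 46.2) * 100
= 46.2 / 146.2 * 100
= 31.6%

31.6%


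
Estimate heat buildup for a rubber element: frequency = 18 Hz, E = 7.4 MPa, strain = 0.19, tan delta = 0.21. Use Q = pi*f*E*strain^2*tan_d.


Q = pi * f * E * strain^2 * tan_d
= pi * 18 * 7.4 * 0.19^2 * 0.21
= pi * 18 * 7.4 * 0.0361 * 0.21
= 3.1723

Q = 3.1723


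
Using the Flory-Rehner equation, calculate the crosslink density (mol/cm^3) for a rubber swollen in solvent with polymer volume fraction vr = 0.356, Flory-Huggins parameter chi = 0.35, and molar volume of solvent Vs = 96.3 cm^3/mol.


ln(1 - vr) = ln(1 - 0.356) = -0.4401
Numerator = -((-0.4401) + 0.356 + 0.35 * 0.356^2) = 0.0397
Denominator = 96.3 * (0.356^(1/3) - 0.356/2) = 51.1097
nu = 0.0397 / 51.1097 = 7.7674e-04 mol/cm^3

7.7674e-04 mol/cm^3
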